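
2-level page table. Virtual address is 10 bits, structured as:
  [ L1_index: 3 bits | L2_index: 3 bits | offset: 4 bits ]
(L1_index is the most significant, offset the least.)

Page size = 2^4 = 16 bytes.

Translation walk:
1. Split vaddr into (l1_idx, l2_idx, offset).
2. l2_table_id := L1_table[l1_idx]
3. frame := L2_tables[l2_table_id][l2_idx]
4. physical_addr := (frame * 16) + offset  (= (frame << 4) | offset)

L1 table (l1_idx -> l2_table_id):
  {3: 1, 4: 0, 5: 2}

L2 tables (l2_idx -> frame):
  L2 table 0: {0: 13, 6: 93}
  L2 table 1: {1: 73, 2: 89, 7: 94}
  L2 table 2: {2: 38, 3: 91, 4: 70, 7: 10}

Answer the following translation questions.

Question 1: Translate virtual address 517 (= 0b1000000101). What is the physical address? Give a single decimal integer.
Answer: 213

Derivation:
vaddr = 517 = 0b1000000101
Split: l1_idx=4, l2_idx=0, offset=5
L1[4] = 0
L2[0][0] = 13
paddr = 13 * 16 + 5 = 213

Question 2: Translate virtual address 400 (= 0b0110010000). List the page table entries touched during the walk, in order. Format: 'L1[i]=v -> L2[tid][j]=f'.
vaddr = 400 = 0b0110010000
Split: l1_idx=3, l2_idx=1, offset=0

Answer: L1[3]=1 -> L2[1][1]=73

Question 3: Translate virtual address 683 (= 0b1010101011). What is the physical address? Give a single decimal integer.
Answer: 619

Derivation:
vaddr = 683 = 0b1010101011
Split: l1_idx=5, l2_idx=2, offset=11
L1[5] = 2
L2[2][2] = 38
paddr = 38 * 16 + 11 = 619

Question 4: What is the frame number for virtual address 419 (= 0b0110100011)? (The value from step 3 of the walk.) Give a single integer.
Answer: 89

Derivation:
vaddr = 419: l1_idx=3, l2_idx=2
L1[3] = 1; L2[1][2] = 89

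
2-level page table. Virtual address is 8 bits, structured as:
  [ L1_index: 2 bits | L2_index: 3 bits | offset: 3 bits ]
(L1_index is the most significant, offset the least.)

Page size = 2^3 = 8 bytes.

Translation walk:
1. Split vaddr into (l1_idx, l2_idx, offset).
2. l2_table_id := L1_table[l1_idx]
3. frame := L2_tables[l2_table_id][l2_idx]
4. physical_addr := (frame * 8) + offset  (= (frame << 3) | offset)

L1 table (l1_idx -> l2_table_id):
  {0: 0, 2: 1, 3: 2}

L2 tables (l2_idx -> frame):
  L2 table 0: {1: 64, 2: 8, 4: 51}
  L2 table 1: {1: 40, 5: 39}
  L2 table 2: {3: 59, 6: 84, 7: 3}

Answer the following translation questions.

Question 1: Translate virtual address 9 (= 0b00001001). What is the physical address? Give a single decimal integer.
Answer: 513

Derivation:
vaddr = 9 = 0b00001001
Split: l1_idx=0, l2_idx=1, offset=1
L1[0] = 0
L2[0][1] = 64
paddr = 64 * 8 + 1 = 513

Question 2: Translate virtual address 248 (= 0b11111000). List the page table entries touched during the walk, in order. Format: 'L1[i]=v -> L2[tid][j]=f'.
vaddr = 248 = 0b11111000
Split: l1_idx=3, l2_idx=7, offset=0

Answer: L1[3]=2 -> L2[2][7]=3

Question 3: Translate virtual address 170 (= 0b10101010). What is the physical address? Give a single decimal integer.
vaddr = 170 = 0b10101010
Split: l1_idx=2, l2_idx=5, offset=2
L1[2] = 1
L2[1][5] = 39
paddr = 39 * 8 + 2 = 314

Answer: 314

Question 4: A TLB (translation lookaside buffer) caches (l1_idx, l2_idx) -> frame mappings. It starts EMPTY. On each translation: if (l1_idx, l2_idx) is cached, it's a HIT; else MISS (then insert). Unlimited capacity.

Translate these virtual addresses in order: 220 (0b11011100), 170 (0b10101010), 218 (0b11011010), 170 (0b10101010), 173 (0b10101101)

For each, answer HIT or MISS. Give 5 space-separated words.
Answer: MISS MISS HIT HIT HIT

Derivation:
vaddr=220: (3,3) not in TLB -> MISS, insert
vaddr=170: (2,5) not in TLB -> MISS, insert
vaddr=218: (3,3) in TLB -> HIT
vaddr=170: (2,5) in TLB -> HIT
vaddr=173: (2,5) in TLB -> HIT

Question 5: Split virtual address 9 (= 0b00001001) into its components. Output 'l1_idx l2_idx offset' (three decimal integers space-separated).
vaddr = 9 = 0b00001001
  top 2 bits -> l1_idx = 0
  next 3 bits -> l2_idx = 1
  bottom 3 bits -> offset = 1

Answer: 0 1 1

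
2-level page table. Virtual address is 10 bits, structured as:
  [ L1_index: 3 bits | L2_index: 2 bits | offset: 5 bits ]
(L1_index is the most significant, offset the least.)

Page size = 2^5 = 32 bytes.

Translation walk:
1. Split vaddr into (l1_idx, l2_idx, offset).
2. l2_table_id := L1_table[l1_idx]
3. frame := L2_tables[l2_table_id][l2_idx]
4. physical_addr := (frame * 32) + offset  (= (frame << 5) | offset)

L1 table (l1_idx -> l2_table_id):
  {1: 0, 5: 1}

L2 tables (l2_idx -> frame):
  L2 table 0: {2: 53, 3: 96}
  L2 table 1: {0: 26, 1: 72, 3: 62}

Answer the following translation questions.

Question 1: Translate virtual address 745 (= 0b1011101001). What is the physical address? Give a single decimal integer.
Answer: 1993

Derivation:
vaddr = 745 = 0b1011101001
Split: l1_idx=5, l2_idx=3, offset=9
L1[5] = 1
L2[1][3] = 62
paddr = 62 * 32 + 9 = 1993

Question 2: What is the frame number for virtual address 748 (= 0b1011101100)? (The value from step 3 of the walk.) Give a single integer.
Answer: 62

Derivation:
vaddr = 748: l1_idx=5, l2_idx=3
L1[5] = 1; L2[1][3] = 62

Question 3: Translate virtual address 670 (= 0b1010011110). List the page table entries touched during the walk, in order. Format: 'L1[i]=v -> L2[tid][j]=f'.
vaddr = 670 = 0b1010011110
Split: l1_idx=5, l2_idx=0, offset=30

Answer: L1[5]=1 -> L2[1][0]=26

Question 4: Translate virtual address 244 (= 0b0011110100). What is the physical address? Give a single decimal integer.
Answer: 3092

Derivation:
vaddr = 244 = 0b0011110100
Split: l1_idx=1, l2_idx=3, offset=20
L1[1] = 0
L2[0][3] = 96
paddr = 96 * 32 + 20 = 3092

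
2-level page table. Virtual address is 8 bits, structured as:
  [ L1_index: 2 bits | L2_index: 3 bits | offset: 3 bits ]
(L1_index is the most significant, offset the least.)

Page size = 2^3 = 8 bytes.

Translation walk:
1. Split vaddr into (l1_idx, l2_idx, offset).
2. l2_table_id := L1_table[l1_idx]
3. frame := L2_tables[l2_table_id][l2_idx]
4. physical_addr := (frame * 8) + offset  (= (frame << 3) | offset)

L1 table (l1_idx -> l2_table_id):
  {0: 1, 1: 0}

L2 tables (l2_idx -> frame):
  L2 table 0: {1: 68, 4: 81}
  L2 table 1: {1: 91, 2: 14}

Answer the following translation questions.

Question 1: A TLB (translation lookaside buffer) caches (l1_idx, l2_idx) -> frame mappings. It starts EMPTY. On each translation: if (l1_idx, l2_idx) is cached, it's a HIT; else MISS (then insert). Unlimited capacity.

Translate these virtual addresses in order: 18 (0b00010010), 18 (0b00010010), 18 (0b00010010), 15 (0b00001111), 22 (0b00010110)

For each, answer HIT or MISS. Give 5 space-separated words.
vaddr=18: (0,2) not in TLB -> MISS, insert
vaddr=18: (0,2) in TLB -> HIT
vaddr=18: (0,2) in TLB -> HIT
vaddr=15: (0,1) not in TLB -> MISS, insert
vaddr=22: (0,2) in TLB -> HIT

Answer: MISS HIT HIT MISS HIT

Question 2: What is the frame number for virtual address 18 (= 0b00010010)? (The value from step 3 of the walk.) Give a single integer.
vaddr = 18: l1_idx=0, l2_idx=2
L1[0] = 1; L2[1][2] = 14

Answer: 14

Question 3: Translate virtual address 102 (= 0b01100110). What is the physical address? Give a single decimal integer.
Answer: 654

Derivation:
vaddr = 102 = 0b01100110
Split: l1_idx=1, l2_idx=4, offset=6
L1[1] = 0
L2[0][4] = 81
paddr = 81 * 8 + 6 = 654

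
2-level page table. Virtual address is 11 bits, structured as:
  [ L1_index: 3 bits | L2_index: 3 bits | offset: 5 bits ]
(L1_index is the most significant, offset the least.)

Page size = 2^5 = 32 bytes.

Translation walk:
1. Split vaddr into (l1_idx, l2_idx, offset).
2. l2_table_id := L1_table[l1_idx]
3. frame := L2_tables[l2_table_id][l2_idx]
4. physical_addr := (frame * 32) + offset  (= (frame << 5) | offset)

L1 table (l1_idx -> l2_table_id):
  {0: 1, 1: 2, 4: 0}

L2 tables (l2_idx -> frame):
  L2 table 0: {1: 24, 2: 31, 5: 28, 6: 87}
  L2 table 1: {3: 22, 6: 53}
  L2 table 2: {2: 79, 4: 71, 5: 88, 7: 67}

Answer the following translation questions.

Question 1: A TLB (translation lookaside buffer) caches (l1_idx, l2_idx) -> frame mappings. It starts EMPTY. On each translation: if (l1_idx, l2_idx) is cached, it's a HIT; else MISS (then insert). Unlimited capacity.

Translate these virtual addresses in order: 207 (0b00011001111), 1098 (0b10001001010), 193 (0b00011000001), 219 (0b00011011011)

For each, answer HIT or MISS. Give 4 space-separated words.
Answer: MISS MISS HIT HIT

Derivation:
vaddr=207: (0,6) not in TLB -> MISS, insert
vaddr=1098: (4,2) not in TLB -> MISS, insert
vaddr=193: (0,6) in TLB -> HIT
vaddr=219: (0,6) in TLB -> HIT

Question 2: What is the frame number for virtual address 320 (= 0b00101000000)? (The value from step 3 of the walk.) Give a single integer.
Answer: 79

Derivation:
vaddr = 320: l1_idx=1, l2_idx=2
L1[1] = 2; L2[2][2] = 79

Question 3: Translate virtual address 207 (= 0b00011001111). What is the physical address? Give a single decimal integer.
vaddr = 207 = 0b00011001111
Split: l1_idx=0, l2_idx=6, offset=15
L1[0] = 1
L2[1][6] = 53
paddr = 53 * 32 + 15 = 1711

Answer: 1711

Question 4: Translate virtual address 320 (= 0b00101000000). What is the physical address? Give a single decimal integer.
Answer: 2528

Derivation:
vaddr = 320 = 0b00101000000
Split: l1_idx=1, l2_idx=2, offset=0
L1[1] = 2
L2[2][2] = 79
paddr = 79 * 32 + 0 = 2528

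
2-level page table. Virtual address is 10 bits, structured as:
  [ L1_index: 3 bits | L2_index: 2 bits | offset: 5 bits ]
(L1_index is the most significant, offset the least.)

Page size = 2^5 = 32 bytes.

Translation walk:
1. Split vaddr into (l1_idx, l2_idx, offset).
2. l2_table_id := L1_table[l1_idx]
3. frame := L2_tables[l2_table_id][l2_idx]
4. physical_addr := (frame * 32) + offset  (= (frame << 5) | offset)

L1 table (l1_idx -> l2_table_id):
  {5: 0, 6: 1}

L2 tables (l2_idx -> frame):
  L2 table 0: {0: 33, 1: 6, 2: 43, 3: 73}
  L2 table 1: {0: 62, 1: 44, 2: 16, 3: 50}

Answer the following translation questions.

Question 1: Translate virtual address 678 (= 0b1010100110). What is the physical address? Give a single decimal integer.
vaddr = 678 = 0b1010100110
Split: l1_idx=5, l2_idx=1, offset=6
L1[5] = 0
L2[0][1] = 6
paddr = 6 * 32 + 6 = 198

Answer: 198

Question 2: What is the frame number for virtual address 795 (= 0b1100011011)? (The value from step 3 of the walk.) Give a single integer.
Answer: 62

Derivation:
vaddr = 795: l1_idx=6, l2_idx=0
L1[6] = 1; L2[1][0] = 62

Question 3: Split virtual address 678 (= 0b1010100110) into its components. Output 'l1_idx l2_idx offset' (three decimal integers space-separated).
vaddr = 678 = 0b1010100110
  top 3 bits -> l1_idx = 5
  next 2 bits -> l2_idx = 1
  bottom 5 bits -> offset = 6

Answer: 5 1 6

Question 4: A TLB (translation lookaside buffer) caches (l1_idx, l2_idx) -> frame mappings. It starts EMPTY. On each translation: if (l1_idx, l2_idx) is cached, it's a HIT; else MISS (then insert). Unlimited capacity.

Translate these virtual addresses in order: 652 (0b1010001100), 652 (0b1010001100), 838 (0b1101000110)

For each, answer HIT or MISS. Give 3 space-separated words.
vaddr=652: (5,0) not in TLB -> MISS, insert
vaddr=652: (5,0) in TLB -> HIT
vaddr=838: (6,2) not in TLB -> MISS, insert

Answer: MISS HIT MISS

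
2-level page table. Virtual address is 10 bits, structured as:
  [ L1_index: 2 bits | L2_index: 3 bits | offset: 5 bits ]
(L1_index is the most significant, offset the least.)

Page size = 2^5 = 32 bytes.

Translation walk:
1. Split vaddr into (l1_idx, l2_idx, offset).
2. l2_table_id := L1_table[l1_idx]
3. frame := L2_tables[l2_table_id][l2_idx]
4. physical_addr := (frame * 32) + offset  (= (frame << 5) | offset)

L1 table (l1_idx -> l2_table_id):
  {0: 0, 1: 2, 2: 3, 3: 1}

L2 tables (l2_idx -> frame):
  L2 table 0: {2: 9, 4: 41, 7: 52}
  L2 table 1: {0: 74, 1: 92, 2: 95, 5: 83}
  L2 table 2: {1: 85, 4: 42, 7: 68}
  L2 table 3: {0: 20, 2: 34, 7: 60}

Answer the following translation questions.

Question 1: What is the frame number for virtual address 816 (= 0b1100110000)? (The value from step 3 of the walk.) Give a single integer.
Answer: 92

Derivation:
vaddr = 816: l1_idx=3, l2_idx=1
L1[3] = 1; L2[1][1] = 92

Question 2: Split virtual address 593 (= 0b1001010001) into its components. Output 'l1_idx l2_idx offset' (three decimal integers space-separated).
vaddr = 593 = 0b1001010001
  top 2 bits -> l1_idx = 2
  next 3 bits -> l2_idx = 2
  bottom 5 bits -> offset = 17

Answer: 2 2 17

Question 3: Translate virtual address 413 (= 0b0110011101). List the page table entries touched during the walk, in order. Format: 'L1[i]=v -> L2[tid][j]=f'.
Answer: L1[1]=2 -> L2[2][4]=42

Derivation:
vaddr = 413 = 0b0110011101
Split: l1_idx=1, l2_idx=4, offset=29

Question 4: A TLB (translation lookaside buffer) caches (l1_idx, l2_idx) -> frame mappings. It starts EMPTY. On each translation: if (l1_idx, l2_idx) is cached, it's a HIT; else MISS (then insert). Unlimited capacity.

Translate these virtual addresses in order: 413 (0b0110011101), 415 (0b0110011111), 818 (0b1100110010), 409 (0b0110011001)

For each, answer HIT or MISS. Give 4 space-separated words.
vaddr=413: (1,4) not in TLB -> MISS, insert
vaddr=415: (1,4) in TLB -> HIT
vaddr=818: (3,1) not in TLB -> MISS, insert
vaddr=409: (1,4) in TLB -> HIT

Answer: MISS HIT MISS HIT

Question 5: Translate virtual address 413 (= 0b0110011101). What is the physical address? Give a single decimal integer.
Answer: 1373

Derivation:
vaddr = 413 = 0b0110011101
Split: l1_idx=1, l2_idx=4, offset=29
L1[1] = 2
L2[2][4] = 42
paddr = 42 * 32 + 29 = 1373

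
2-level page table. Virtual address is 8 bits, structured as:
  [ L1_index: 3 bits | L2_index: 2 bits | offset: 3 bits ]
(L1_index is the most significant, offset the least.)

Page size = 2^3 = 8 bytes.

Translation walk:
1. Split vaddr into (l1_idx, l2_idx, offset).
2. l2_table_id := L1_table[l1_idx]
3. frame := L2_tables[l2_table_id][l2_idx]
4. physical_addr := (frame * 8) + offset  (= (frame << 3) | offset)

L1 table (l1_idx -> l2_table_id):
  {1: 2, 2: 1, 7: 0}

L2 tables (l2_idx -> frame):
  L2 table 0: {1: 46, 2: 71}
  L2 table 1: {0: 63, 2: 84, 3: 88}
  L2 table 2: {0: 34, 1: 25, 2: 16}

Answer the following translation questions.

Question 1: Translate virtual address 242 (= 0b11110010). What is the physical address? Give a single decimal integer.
vaddr = 242 = 0b11110010
Split: l1_idx=7, l2_idx=2, offset=2
L1[7] = 0
L2[0][2] = 71
paddr = 71 * 8 + 2 = 570

Answer: 570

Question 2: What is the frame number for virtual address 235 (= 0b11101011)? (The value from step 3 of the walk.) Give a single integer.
vaddr = 235: l1_idx=7, l2_idx=1
L1[7] = 0; L2[0][1] = 46

Answer: 46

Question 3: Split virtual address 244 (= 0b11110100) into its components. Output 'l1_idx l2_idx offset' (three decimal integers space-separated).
vaddr = 244 = 0b11110100
  top 3 bits -> l1_idx = 7
  next 2 bits -> l2_idx = 2
  bottom 3 bits -> offset = 4

Answer: 7 2 4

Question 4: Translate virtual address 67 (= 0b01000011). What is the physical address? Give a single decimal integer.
vaddr = 67 = 0b01000011
Split: l1_idx=2, l2_idx=0, offset=3
L1[2] = 1
L2[1][0] = 63
paddr = 63 * 8 + 3 = 507

Answer: 507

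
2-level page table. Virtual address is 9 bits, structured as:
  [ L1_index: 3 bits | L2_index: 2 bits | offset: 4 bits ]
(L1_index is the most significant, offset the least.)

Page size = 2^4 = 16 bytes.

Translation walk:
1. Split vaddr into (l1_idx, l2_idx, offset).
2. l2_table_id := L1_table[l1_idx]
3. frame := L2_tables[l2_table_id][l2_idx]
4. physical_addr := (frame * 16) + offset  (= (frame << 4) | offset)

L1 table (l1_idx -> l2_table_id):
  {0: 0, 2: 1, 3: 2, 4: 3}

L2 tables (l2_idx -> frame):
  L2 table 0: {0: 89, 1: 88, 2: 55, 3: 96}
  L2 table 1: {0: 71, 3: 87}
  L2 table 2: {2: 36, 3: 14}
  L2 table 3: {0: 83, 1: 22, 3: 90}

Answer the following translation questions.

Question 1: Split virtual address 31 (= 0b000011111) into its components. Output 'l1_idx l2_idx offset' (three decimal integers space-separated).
vaddr = 31 = 0b000011111
  top 3 bits -> l1_idx = 0
  next 2 bits -> l2_idx = 1
  bottom 4 bits -> offset = 15

Answer: 0 1 15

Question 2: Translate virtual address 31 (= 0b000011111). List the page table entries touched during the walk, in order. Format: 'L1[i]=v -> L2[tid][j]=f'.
vaddr = 31 = 0b000011111
Split: l1_idx=0, l2_idx=1, offset=15

Answer: L1[0]=0 -> L2[0][1]=88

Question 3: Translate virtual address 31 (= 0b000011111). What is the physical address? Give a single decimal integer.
vaddr = 31 = 0b000011111
Split: l1_idx=0, l2_idx=1, offset=15
L1[0] = 0
L2[0][1] = 88
paddr = 88 * 16 + 15 = 1423

Answer: 1423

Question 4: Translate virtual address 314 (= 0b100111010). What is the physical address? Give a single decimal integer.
Answer: 1450

Derivation:
vaddr = 314 = 0b100111010
Split: l1_idx=4, l2_idx=3, offset=10
L1[4] = 3
L2[3][3] = 90
paddr = 90 * 16 + 10 = 1450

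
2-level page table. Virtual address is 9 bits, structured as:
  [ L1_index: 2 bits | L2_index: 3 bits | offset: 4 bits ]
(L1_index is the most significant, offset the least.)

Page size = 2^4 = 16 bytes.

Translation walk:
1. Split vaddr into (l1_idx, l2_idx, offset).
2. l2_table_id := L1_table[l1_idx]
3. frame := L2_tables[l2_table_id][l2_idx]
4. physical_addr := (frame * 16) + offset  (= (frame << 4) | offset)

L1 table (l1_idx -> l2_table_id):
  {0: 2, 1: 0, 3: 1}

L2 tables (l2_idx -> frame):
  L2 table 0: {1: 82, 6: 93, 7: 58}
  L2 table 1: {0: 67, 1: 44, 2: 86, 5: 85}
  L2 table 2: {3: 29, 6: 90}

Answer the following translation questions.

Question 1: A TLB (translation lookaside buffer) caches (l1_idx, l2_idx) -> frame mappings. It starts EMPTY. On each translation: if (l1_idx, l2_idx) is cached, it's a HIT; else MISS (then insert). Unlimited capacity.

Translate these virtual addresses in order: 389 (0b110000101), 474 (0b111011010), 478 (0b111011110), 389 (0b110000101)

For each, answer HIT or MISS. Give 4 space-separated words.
Answer: MISS MISS HIT HIT

Derivation:
vaddr=389: (3,0) not in TLB -> MISS, insert
vaddr=474: (3,5) not in TLB -> MISS, insert
vaddr=478: (3,5) in TLB -> HIT
vaddr=389: (3,0) in TLB -> HIT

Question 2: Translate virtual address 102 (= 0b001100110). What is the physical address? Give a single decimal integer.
vaddr = 102 = 0b001100110
Split: l1_idx=0, l2_idx=6, offset=6
L1[0] = 2
L2[2][6] = 90
paddr = 90 * 16 + 6 = 1446

Answer: 1446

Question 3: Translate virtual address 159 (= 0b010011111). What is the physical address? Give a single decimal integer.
vaddr = 159 = 0b010011111
Split: l1_idx=1, l2_idx=1, offset=15
L1[1] = 0
L2[0][1] = 82
paddr = 82 * 16 + 15 = 1327

Answer: 1327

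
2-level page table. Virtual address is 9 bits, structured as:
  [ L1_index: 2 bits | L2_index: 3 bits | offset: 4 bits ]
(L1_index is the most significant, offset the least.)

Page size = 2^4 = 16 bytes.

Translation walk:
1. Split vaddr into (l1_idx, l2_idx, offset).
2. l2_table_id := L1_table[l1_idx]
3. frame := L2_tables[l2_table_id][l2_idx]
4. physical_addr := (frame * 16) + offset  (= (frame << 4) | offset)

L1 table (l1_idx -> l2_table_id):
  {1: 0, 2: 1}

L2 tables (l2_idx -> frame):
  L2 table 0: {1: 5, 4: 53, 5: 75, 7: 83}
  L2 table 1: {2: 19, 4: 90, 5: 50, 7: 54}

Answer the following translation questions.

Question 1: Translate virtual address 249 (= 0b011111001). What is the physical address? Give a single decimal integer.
Answer: 1337

Derivation:
vaddr = 249 = 0b011111001
Split: l1_idx=1, l2_idx=7, offset=9
L1[1] = 0
L2[0][7] = 83
paddr = 83 * 16 + 9 = 1337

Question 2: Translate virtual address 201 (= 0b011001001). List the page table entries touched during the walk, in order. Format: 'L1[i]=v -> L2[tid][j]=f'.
vaddr = 201 = 0b011001001
Split: l1_idx=1, l2_idx=4, offset=9

Answer: L1[1]=0 -> L2[0][4]=53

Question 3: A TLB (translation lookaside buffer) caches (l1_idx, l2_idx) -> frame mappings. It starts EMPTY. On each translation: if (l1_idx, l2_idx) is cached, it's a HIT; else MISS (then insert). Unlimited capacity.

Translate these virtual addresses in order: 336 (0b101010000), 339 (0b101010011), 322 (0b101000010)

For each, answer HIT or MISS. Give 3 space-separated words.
Answer: MISS HIT MISS

Derivation:
vaddr=336: (2,5) not in TLB -> MISS, insert
vaddr=339: (2,5) in TLB -> HIT
vaddr=322: (2,4) not in TLB -> MISS, insert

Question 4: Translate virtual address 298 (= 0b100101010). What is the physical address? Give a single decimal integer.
vaddr = 298 = 0b100101010
Split: l1_idx=2, l2_idx=2, offset=10
L1[2] = 1
L2[1][2] = 19
paddr = 19 * 16 + 10 = 314

Answer: 314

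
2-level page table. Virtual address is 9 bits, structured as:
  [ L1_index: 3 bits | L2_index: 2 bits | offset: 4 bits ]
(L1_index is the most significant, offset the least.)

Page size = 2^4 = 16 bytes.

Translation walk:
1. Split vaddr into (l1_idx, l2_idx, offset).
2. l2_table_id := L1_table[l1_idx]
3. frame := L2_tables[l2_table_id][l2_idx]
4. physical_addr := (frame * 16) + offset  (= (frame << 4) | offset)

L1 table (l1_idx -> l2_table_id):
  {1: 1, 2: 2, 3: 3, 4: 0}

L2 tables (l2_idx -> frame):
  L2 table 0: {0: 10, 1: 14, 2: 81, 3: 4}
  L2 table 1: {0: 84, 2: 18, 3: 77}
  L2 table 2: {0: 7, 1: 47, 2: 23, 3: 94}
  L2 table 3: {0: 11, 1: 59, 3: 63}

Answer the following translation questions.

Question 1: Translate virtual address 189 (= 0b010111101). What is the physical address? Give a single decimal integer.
vaddr = 189 = 0b010111101
Split: l1_idx=2, l2_idx=3, offset=13
L1[2] = 2
L2[2][3] = 94
paddr = 94 * 16 + 13 = 1517

Answer: 1517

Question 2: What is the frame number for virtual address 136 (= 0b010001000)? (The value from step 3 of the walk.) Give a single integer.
vaddr = 136: l1_idx=2, l2_idx=0
L1[2] = 2; L2[2][0] = 7

Answer: 7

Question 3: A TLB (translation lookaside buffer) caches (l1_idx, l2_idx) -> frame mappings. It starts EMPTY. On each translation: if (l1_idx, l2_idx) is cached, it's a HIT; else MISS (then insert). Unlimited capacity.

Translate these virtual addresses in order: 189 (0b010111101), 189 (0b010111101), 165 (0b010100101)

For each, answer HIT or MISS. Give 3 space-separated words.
Answer: MISS HIT MISS

Derivation:
vaddr=189: (2,3) not in TLB -> MISS, insert
vaddr=189: (2,3) in TLB -> HIT
vaddr=165: (2,2) not in TLB -> MISS, insert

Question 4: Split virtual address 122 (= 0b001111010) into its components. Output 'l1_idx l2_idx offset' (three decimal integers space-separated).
vaddr = 122 = 0b001111010
  top 3 bits -> l1_idx = 1
  next 2 bits -> l2_idx = 3
  bottom 4 bits -> offset = 10

Answer: 1 3 10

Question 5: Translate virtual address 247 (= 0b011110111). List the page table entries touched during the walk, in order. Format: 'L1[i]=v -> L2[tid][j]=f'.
Answer: L1[3]=3 -> L2[3][3]=63

Derivation:
vaddr = 247 = 0b011110111
Split: l1_idx=3, l2_idx=3, offset=7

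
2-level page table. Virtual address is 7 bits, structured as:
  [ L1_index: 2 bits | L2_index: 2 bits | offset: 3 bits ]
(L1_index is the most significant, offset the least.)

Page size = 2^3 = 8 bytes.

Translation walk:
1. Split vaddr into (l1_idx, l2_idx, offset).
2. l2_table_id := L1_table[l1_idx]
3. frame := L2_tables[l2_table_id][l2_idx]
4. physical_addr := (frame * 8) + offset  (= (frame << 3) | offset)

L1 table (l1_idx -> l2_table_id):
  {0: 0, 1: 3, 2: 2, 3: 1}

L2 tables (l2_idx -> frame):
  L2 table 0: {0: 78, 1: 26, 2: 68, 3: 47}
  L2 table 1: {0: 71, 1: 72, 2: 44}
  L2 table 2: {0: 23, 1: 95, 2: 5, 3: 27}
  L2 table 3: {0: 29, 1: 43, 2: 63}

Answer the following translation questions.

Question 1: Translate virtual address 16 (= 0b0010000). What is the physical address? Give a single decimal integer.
vaddr = 16 = 0b0010000
Split: l1_idx=0, l2_idx=2, offset=0
L1[0] = 0
L2[0][2] = 68
paddr = 68 * 8 + 0 = 544

Answer: 544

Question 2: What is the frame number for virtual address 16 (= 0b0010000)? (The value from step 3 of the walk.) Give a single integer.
vaddr = 16: l1_idx=0, l2_idx=2
L1[0] = 0; L2[0][2] = 68

Answer: 68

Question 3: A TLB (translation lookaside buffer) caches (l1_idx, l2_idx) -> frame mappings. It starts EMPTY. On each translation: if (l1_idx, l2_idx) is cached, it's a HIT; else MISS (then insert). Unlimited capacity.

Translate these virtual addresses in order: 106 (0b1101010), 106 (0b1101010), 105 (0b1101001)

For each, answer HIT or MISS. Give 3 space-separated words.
vaddr=106: (3,1) not in TLB -> MISS, insert
vaddr=106: (3,1) in TLB -> HIT
vaddr=105: (3,1) in TLB -> HIT

Answer: MISS HIT HIT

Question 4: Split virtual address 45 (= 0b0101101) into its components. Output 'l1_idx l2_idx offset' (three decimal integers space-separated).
Answer: 1 1 5

Derivation:
vaddr = 45 = 0b0101101
  top 2 bits -> l1_idx = 1
  next 2 bits -> l2_idx = 1
  bottom 3 bits -> offset = 5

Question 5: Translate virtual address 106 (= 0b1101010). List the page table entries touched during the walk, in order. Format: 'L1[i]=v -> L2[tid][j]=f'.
Answer: L1[3]=1 -> L2[1][1]=72

Derivation:
vaddr = 106 = 0b1101010
Split: l1_idx=3, l2_idx=1, offset=2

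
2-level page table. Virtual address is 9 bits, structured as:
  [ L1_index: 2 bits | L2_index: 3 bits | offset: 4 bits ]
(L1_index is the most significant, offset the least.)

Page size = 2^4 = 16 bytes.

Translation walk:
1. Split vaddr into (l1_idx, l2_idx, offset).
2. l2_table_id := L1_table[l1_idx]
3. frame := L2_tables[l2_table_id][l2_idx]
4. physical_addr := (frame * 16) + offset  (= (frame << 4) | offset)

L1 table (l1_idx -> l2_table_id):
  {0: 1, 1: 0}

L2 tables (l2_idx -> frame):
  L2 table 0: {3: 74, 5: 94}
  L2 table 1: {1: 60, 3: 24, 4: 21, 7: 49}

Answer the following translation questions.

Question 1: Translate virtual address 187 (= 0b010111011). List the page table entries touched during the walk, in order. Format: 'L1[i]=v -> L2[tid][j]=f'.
Answer: L1[1]=0 -> L2[0][3]=74

Derivation:
vaddr = 187 = 0b010111011
Split: l1_idx=1, l2_idx=3, offset=11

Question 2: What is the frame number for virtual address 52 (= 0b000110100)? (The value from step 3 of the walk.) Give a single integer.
Answer: 24

Derivation:
vaddr = 52: l1_idx=0, l2_idx=3
L1[0] = 1; L2[1][3] = 24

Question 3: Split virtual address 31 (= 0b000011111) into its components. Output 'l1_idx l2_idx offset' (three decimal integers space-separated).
Answer: 0 1 15

Derivation:
vaddr = 31 = 0b000011111
  top 2 bits -> l1_idx = 0
  next 3 bits -> l2_idx = 1
  bottom 4 bits -> offset = 15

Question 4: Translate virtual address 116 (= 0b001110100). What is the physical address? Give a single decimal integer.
Answer: 788

Derivation:
vaddr = 116 = 0b001110100
Split: l1_idx=0, l2_idx=7, offset=4
L1[0] = 1
L2[1][7] = 49
paddr = 49 * 16 + 4 = 788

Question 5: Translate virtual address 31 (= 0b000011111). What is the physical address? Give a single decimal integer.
Answer: 975

Derivation:
vaddr = 31 = 0b000011111
Split: l1_idx=0, l2_idx=1, offset=15
L1[0] = 1
L2[1][1] = 60
paddr = 60 * 16 + 15 = 975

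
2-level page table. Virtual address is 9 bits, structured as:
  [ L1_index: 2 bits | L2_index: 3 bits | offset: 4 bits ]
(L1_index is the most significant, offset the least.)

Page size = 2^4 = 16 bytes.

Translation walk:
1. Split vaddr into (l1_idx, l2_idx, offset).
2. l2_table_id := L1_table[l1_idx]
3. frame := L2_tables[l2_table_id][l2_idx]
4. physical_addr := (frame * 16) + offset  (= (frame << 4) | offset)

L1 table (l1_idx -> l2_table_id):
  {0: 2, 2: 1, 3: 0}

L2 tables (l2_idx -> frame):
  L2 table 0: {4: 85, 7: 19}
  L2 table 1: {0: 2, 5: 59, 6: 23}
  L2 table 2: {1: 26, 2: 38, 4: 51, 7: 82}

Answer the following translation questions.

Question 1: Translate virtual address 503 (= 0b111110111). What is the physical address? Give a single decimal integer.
Answer: 311

Derivation:
vaddr = 503 = 0b111110111
Split: l1_idx=3, l2_idx=7, offset=7
L1[3] = 0
L2[0][7] = 19
paddr = 19 * 16 + 7 = 311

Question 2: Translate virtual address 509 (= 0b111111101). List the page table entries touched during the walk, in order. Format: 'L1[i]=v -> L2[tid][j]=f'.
vaddr = 509 = 0b111111101
Split: l1_idx=3, l2_idx=7, offset=13

Answer: L1[3]=0 -> L2[0][7]=19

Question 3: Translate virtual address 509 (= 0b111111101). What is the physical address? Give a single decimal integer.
Answer: 317

Derivation:
vaddr = 509 = 0b111111101
Split: l1_idx=3, l2_idx=7, offset=13
L1[3] = 0
L2[0][7] = 19
paddr = 19 * 16 + 13 = 317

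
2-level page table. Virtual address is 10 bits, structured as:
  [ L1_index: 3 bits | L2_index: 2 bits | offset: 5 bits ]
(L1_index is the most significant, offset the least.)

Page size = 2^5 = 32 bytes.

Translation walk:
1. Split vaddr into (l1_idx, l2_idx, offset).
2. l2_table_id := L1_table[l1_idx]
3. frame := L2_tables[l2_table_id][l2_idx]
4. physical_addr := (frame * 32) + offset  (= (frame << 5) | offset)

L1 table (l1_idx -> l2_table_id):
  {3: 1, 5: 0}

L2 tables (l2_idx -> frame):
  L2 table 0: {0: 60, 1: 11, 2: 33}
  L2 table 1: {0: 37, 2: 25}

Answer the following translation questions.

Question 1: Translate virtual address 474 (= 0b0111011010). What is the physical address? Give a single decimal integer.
vaddr = 474 = 0b0111011010
Split: l1_idx=3, l2_idx=2, offset=26
L1[3] = 1
L2[1][2] = 25
paddr = 25 * 32 + 26 = 826

Answer: 826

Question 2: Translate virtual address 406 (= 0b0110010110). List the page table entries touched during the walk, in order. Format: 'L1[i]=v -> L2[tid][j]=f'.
vaddr = 406 = 0b0110010110
Split: l1_idx=3, l2_idx=0, offset=22

Answer: L1[3]=1 -> L2[1][0]=37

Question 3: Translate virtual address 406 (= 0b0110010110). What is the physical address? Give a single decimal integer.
Answer: 1206

Derivation:
vaddr = 406 = 0b0110010110
Split: l1_idx=3, l2_idx=0, offset=22
L1[3] = 1
L2[1][0] = 37
paddr = 37 * 32 + 22 = 1206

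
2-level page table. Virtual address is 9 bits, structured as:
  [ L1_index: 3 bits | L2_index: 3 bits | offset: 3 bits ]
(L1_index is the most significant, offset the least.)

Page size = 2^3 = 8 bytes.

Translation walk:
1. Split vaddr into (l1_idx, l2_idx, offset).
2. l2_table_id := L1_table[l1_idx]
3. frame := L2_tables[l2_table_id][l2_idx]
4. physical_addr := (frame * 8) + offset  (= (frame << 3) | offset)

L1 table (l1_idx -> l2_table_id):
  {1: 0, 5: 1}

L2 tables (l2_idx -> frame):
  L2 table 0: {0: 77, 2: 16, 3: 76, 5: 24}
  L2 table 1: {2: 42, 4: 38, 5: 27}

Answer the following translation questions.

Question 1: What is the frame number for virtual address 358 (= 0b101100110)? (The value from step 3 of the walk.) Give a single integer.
Answer: 38

Derivation:
vaddr = 358: l1_idx=5, l2_idx=4
L1[5] = 1; L2[1][4] = 38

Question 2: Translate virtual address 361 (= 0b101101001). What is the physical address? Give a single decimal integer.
vaddr = 361 = 0b101101001
Split: l1_idx=5, l2_idx=5, offset=1
L1[5] = 1
L2[1][5] = 27
paddr = 27 * 8 + 1 = 217

Answer: 217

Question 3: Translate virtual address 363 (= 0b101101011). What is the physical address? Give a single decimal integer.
vaddr = 363 = 0b101101011
Split: l1_idx=5, l2_idx=5, offset=3
L1[5] = 1
L2[1][5] = 27
paddr = 27 * 8 + 3 = 219

Answer: 219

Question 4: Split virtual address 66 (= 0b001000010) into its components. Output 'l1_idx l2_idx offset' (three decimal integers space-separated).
Answer: 1 0 2

Derivation:
vaddr = 66 = 0b001000010
  top 3 bits -> l1_idx = 1
  next 3 bits -> l2_idx = 0
  bottom 3 bits -> offset = 2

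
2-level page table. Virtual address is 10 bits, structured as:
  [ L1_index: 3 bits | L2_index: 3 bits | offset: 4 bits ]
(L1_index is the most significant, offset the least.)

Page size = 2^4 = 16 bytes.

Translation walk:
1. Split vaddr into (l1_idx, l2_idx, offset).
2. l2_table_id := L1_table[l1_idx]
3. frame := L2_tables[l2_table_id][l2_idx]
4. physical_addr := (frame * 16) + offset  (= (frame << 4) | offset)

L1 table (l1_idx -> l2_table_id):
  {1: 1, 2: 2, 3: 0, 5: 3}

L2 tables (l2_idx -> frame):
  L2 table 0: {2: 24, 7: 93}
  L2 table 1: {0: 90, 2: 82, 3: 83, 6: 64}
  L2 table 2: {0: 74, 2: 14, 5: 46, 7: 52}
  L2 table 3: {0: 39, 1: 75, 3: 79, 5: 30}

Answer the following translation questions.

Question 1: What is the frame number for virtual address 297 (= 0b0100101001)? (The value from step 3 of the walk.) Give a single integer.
vaddr = 297: l1_idx=2, l2_idx=2
L1[2] = 2; L2[2][2] = 14

Answer: 14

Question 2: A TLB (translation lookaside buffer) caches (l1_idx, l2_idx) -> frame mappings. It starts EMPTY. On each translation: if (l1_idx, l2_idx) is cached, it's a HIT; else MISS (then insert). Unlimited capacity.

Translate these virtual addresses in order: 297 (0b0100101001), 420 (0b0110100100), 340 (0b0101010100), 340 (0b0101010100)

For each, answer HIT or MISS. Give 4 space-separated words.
vaddr=297: (2,2) not in TLB -> MISS, insert
vaddr=420: (3,2) not in TLB -> MISS, insert
vaddr=340: (2,5) not in TLB -> MISS, insert
vaddr=340: (2,5) in TLB -> HIT

Answer: MISS MISS MISS HIT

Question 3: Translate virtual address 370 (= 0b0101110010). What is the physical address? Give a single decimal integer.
Answer: 834

Derivation:
vaddr = 370 = 0b0101110010
Split: l1_idx=2, l2_idx=7, offset=2
L1[2] = 2
L2[2][7] = 52
paddr = 52 * 16 + 2 = 834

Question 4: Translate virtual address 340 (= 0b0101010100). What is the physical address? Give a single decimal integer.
Answer: 740

Derivation:
vaddr = 340 = 0b0101010100
Split: l1_idx=2, l2_idx=5, offset=4
L1[2] = 2
L2[2][5] = 46
paddr = 46 * 16 + 4 = 740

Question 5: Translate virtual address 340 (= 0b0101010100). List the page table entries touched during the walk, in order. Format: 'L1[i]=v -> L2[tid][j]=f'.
vaddr = 340 = 0b0101010100
Split: l1_idx=2, l2_idx=5, offset=4

Answer: L1[2]=2 -> L2[2][5]=46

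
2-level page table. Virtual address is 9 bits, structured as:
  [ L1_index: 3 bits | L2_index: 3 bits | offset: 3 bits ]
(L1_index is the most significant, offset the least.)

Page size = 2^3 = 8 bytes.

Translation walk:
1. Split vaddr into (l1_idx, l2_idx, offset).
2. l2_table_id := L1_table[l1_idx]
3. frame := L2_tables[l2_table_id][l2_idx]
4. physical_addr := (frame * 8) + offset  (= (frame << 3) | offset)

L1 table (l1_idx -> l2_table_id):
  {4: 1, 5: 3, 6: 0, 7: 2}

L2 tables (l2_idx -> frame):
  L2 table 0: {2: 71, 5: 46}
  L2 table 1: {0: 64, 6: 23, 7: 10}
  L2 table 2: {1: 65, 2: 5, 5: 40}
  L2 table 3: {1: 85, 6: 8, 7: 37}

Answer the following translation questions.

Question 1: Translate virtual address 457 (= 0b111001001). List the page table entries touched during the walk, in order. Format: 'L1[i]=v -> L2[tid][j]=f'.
Answer: L1[7]=2 -> L2[2][1]=65

Derivation:
vaddr = 457 = 0b111001001
Split: l1_idx=7, l2_idx=1, offset=1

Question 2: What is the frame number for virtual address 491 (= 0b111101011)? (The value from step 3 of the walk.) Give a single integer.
vaddr = 491: l1_idx=7, l2_idx=5
L1[7] = 2; L2[2][5] = 40

Answer: 40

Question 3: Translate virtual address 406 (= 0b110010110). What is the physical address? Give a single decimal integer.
vaddr = 406 = 0b110010110
Split: l1_idx=6, l2_idx=2, offset=6
L1[6] = 0
L2[0][2] = 71
paddr = 71 * 8 + 6 = 574

Answer: 574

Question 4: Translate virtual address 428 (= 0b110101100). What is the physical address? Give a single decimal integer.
Answer: 372

Derivation:
vaddr = 428 = 0b110101100
Split: l1_idx=6, l2_idx=5, offset=4
L1[6] = 0
L2[0][5] = 46
paddr = 46 * 8 + 4 = 372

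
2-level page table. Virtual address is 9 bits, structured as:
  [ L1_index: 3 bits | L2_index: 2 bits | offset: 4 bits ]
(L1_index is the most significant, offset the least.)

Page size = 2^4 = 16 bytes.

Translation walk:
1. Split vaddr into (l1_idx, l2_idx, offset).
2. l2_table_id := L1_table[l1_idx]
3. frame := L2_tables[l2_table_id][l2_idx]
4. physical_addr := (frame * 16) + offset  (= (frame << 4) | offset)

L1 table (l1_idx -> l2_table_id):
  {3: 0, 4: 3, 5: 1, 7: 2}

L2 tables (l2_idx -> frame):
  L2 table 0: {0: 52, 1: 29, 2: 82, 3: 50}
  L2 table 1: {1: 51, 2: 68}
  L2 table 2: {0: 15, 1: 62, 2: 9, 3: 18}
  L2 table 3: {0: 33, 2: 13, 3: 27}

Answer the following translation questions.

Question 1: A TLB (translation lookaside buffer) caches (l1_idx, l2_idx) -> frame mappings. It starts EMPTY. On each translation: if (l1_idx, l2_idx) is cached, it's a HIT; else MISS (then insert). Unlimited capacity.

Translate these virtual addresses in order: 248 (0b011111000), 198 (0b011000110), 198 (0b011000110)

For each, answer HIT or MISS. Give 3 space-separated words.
vaddr=248: (3,3) not in TLB -> MISS, insert
vaddr=198: (3,0) not in TLB -> MISS, insert
vaddr=198: (3,0) in TLB -> HIT

Answer: MISS MISS HIT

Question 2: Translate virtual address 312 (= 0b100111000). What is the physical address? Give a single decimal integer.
vaddr = 312 = 0b100111000
Split: l1_idx=4, l2_idx=3, offset=8
L1[4] = 3
L2[3][3] = 27
paddr = 27 * 16 + 8 = 440

Answer: 440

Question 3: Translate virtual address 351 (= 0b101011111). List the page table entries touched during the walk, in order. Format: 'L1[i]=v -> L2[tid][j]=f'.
vaddr = 351 = 0b101011111
Split: l1_idx=5, l2_idx=1, offset=15

Answer: L1[5]=1 -> L2[1][1]=51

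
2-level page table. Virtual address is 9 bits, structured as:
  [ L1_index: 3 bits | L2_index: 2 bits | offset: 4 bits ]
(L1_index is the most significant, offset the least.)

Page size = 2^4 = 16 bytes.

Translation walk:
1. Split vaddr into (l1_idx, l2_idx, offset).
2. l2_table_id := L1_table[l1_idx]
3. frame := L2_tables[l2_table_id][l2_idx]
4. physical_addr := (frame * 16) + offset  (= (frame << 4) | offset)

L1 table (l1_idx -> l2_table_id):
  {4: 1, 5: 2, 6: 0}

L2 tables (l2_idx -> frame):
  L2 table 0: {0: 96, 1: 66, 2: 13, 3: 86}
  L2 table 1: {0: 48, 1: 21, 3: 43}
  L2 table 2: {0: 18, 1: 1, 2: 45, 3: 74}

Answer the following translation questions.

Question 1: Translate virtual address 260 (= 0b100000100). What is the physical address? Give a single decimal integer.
Answer: 772

Derivation:
vaddr = 260 = 0b100000100
Split: l1_idx=4, l2_idx=0, offset=4
L1[4] = 1
L2[1][0] = 48
paddr = 48 * 16 + 4 = 772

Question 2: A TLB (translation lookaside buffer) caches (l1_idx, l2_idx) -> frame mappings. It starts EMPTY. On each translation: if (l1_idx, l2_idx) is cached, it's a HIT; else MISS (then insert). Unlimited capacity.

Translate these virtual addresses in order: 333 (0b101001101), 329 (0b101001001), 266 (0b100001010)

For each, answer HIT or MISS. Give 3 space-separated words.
Answer: MISS HIT MISS

Derivation:
vaddr=333: (5,0) not in TLB -> MISS, insert
vaddr=329: (5,0) in TLB -> HIT
vaddr=266: (4,0) not in TLB -> MISS, insert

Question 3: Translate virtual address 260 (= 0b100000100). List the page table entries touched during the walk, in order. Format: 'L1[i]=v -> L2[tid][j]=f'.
Answer: L1[4]=1 -> L2[1][0]=48

Derivation:
vaddr = 260 = 0b100000100
Split: l1_idx=4, l2_idx=0, offset=4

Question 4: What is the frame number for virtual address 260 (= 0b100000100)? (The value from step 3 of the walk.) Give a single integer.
vaddr = 260: l1_idx=4, l2_idx=0
L1[4] = 1; L2[1][0] = 48

Answer: 48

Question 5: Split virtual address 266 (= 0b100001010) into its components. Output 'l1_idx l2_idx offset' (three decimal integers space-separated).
vaddr = 266 = 0b100001010
  top 3 bits -> l1_idx = 4
  next 2 bits -> l2_idx = 0
  bottom 4 bits -> offset = 10

Answer: 4 0 10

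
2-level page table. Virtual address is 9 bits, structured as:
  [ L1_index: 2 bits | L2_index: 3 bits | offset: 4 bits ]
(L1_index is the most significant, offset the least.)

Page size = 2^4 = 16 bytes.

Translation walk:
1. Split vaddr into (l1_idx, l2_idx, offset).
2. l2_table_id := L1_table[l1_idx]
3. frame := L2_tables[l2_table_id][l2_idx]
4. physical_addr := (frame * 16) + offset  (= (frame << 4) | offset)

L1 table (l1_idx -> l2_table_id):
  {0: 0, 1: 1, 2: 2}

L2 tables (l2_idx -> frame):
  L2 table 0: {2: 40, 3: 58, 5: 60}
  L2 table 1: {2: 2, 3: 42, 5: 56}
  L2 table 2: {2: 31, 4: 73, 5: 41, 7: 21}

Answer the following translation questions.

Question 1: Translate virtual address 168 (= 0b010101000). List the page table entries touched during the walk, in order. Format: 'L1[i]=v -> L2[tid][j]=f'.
vaddr = 168 = 0b010101000
Split: l1_idx=1, l2_idx=2, offset=8

Answer: L1[1]=1 -> L2[1][2]=2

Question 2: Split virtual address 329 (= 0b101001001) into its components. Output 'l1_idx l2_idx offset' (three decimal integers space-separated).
vaddr = 329 = 0b101001001
  top 2 bits -> l1_idx = 2
  next 3 bits -> l2_idx = 4
  bottom 4 bits -> offset = 9

Answer: 2 4 9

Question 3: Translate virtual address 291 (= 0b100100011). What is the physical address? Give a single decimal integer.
vaddr = 291 = 0b100100011
Split: l1_idx=2, l2_idx=2, offset=3
L1[2] = 2
L2[2][2] = 31
paddr = 31 * 16 + 3 = 499

Answer: 499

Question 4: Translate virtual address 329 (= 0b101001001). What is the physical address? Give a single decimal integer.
vaddr = 329 = 0b101001001
Split: l1_idx=2, l2_idx=4, offset=9
L1[2] = 2
L2[2][4] = 73
paddr = 73 * 16 + 9 = 1177

Answer: 1177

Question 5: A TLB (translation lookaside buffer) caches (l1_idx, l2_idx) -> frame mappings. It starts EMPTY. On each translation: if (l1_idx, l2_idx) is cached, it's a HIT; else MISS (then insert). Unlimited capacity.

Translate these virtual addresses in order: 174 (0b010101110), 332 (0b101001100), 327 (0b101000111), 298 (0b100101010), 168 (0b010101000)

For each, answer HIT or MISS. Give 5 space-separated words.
Answer: MISS MISS HIT MISS HIT

Derivation:
vaddr=174: (1,2) not in TLB -> MISS, insert
vaddr=332: (2,4) not in TLB -> MISS, insert
vaddr=327: (2,4) in TLB -> HIT
vaddr=298: (2,2) not in TLB -> MISS, insert
vaddr=168: (1,2) in TLB -> HIT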